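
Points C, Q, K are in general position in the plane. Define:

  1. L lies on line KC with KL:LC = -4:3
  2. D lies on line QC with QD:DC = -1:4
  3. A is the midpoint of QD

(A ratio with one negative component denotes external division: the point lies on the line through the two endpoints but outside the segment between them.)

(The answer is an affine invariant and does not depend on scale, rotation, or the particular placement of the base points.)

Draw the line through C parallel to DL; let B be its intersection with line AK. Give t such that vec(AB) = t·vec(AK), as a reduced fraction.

Set C = (0, 0), Q = (1, 0), K = (0, 1); any affine frame gives the same invariant.
1. L lies on line KC with KL:LC = -4:3 ⇒ L = (0, -3)
2. D lies on line QC with QD:DC = -1:4 ⇒ D = (4/3, 0)
3. A is the midpoint of QD ⇒ A = (7/6, 0)
through C parallel to DL: direction (-4/3, -3); meets AK at B = (28/87, 21/29)
B = A + t·(K−A) with t = 21/29

t = 21/29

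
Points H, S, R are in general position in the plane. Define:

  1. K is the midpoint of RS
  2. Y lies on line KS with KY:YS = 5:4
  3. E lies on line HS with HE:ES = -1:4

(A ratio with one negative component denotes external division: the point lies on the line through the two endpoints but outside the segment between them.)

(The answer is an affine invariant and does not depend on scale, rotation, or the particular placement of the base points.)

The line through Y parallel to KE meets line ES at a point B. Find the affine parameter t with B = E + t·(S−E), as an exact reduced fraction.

t = 5/9

Set H = (0, 0), S = (1, 0), R = (0, 1); any affine frame gives the same invariant.
1. K is the midpoint of RS ⇒ K = (1/2, 1/2)
2. Y lies on line KS with KY:YS = 5:4 ⇒ Y = (7/9, 2/9)
3. E lies on line HS with HE:ES = -1:4 ⇒ E = (-1/3, 0)
through Y parallel to KE: direction (-5/6, -1/2); meets ES at B = (11/27, 0)
B = E + t·(S−E) with t = 5/9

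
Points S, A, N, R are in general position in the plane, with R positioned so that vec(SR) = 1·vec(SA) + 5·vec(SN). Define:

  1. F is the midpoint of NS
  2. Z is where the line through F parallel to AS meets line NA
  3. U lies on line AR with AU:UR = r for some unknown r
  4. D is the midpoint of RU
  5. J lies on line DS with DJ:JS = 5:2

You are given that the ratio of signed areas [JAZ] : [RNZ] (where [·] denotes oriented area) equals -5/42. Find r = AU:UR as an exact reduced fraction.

Choose coordinates S = (0, 0), A = (1, 0), N = (0, 1), R = (1, 5).
1. F is the midpoint of NS ⇒ F = (0, 1/2)
2. Z is where the line through F parallel to AS meets line NA ⇒ Z = (1/2, 1/2)
3. With AU:UR = r, write λ = r/(r+1) so U = A + λ·(R−A); U is affine-linear in λ
4. D is the midpoint of RU ⇒ D is an affine combination of earlier points and hence also affine-linear in λ
5. J lies on line DS with DJ:JS = 5:2 ⇒ J is an affine combination of earlier points and hence also affine-linear in λ
Every point depending on U is an affine combination of U and λ-independent points, so each such coordinate is linear in λ; the λ² term in each signed area is a multiple of (R−A)×(R−A) = 0, so 2·[JAZ] and 2·[RNZ] are each linear in λ. Evaluating at λ=0 and λ=1:
  2·[JAZ] = -5/14·λ,   2·[RNZ] = 5/2
So [JAZ]:[RNZ] = (-5/14·λ) / (5/2). Setting this equal to -5/42:
  -5/14·λ = -5/42·(5/2)  ⇒  λ = 5/6
Then r = λ/(1−λ) = (5/6)/(1/6) = 5. Check: with r = 5, U = (1, 25/6) and [JAZ]:[RNZ] = -5/42 as required.

r = 5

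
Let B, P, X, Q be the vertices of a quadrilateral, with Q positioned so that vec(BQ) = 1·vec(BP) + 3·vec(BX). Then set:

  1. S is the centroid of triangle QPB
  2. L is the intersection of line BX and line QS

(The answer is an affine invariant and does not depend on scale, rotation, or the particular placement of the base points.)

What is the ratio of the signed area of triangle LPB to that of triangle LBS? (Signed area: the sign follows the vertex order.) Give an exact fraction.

Set B = (0, 0), P = (1, 0), X = (0, 1), Q = (1, 3); any affine frame gives the same invariant.
1. S is the centroid of triangle QPB ⇒ S = (2/3, 1)
2. L is the intersection of line BX and line QS ⇒ L = (0, -3)
2·[LPB] = 3, 2·[LBS] = -2
[LPB]:[LBS] = 3:-2 = -3/2

[LPB]:[LBS] = -3/2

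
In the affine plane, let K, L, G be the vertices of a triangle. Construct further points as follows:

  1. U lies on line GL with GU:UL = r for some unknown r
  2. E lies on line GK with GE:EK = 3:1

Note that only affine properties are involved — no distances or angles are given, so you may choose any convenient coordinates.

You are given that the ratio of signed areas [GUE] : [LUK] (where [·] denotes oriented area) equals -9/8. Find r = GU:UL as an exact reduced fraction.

r = 3/2

Set K = (0, 0), L = (1, 0), G = (0, 1); any affine frame gives the same invariant.
1. With GU:UL = r, write λ = r/(r+1) so U = G + λ·(L−G); U is affine-linear in λ
2. E lies on line GK with GE:EK = 3:1 ⇒ E = (0, 1/4)
Every point depending on U is an affine combination of U and λ-independent points, so each such coordinate is linear in λ; the λ² term in each signed area is a multiple of (L−G)×(L−G) = 0, so 2·[GUE] and 2·[LUK] are each linear in λ. Evaluating at λ=0 and λ=1:
  2·[GUE] = -3/4·λ,   2·[LUK] = −λ + 1
So [GUE]:[LUK] = (-3/4·λ) / (−λ + 1). Setting this equal to -9/8:
  -3/4·λ = -9/8·(−λ + 1)  ⇒  λ = 3/5
Then r = λ/(1−λ) = (3/5)/(2/5) = 3/2. Check: with r = 3/2, U = (3/5, 2/5) and [GUE]:[LUK] = -9/8 as required.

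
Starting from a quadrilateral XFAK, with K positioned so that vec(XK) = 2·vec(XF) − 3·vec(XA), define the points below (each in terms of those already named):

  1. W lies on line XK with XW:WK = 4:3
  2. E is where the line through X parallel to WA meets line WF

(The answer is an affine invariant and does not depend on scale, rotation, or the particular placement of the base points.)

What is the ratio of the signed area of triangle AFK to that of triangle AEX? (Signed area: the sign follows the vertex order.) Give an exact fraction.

Choose coordinates X = (0, 0), F = (1, 0), A = (0, 1), K = (2, -3).
1. W lies on line XK with XW:WK = 4:3 ⇒ W = (8/7, -12/7)
2. E is where the line through X parallel to WA meets line WF ⇒ E = (96/77, -228/77)
2·[AFK] = -2, 2·[AEX] = -96/77
[AFK]:[AEX] = -2:-96/77 = 77/48

[AFK]:[AEX] = 77/48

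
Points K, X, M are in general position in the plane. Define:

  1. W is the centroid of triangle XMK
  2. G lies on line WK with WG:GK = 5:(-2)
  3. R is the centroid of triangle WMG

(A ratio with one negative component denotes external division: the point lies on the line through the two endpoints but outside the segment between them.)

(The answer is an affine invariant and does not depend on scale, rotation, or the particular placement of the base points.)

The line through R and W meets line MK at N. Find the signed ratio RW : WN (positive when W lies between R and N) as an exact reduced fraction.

Set K = (0, 0), X = (1, 0), M = (0, 1); any affine frame gives the same invariant.
1. W is the centroid of triangle XMK ⇒ W = (1/3, 1/3)
2. G lies on line WK with WG:GK = 5:(-2) ⇒ G = (-2/9, -2/9)
3. R is the centroid of triangle WMG ⇒ R = (1/27, 10/27)
line RW meets MK at N = (0, 3/8)
W = R + t·(N−R) with t = -8, so RW:WN = -8:9

RW:WN = -8/9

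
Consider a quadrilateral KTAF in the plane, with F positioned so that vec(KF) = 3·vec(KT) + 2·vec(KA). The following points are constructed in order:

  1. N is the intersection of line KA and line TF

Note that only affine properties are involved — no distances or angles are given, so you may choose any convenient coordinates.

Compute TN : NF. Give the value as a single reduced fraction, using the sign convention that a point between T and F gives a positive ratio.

Choose coordinates K = (0, 0), T = (1, 0), A = (0, 1), F = (3, 2).
1. N is the intersection of line KA and line TF ⇒ N = (0, -1)
N = T + t·(F−T) with t = -1/2, so TN:NF = t:(1−t) = -1/2:3/2

TN:NF = -1/3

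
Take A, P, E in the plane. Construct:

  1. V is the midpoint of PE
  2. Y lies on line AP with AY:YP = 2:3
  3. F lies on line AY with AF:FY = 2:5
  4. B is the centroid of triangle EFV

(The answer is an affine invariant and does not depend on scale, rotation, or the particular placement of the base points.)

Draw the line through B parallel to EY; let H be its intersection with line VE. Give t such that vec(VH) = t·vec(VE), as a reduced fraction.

t = 62/63

Work in coordinates with A = (0, 0), P = (1, 0), E = (0, 1).
1. V is the midpoint of PE ⇒ V = (1/2, 1/2)
2. Y lies on line AP with AY:YP = 2:3 ⇒ Y = (2/5, 0)
3. F lies on line AY with AF:FY = 2:5 ⇒ F = (4/35, 0)
4. B is the centroid of triangle EFV ⇒ B = (43/210, 1/2)
through B parallel to EY: direction (2/5, -1); meets VE at H = (1/126, 125/126)
H = V + t·(E−V) with t = 62/63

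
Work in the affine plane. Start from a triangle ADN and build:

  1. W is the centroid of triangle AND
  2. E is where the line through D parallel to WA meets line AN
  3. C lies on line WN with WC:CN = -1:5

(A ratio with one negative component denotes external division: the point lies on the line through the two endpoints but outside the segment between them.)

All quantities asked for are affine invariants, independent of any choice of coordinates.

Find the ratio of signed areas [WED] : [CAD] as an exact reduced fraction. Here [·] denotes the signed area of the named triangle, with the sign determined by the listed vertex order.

[WED]:[CAD] = 6

Choose coordinates A = (0, 0), D = (1, 0), N = (0, 1).
1. W is the centroid of triangle AND ⇒ W = (1/3, 1/3)
2. E is where the line through D parallel to WA meets line AN ⇒ E = (0, -1)
3. C lies on line WN with WC:CN = -1:5 ⇒ C = (5/12, 1/6)
2·[WED] = 1, 2·[CAD] = 1/6
[WED]:[CAD] = 1:1/6 = 6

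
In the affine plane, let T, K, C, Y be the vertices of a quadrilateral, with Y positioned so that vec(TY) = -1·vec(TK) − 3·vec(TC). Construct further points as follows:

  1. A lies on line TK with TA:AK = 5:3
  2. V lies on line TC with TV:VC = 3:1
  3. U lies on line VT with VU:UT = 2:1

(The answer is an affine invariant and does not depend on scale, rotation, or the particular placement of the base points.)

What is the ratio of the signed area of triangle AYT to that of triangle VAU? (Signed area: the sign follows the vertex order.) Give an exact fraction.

[AYT]:[VAU] = 6

Choose coordinates T = (0, 0), K = (1, 0), C = (0, 1), Y = (-1, -3).
1. A lies on line TK with TA:AK = 5:3 ⇒ A = (5/8, 0)
2. V lies on line TC with TV:VC = 3:1 ⇒ V = (0, 3/4)
3. U lies on line VT with VU:UT = 2:1 ⇒ U = (0, 1/4)
2·[AYT] = -15/8, 2·[VAU] = -5/16
[AYT]:[VAU] = -15/8:-5/16 = 6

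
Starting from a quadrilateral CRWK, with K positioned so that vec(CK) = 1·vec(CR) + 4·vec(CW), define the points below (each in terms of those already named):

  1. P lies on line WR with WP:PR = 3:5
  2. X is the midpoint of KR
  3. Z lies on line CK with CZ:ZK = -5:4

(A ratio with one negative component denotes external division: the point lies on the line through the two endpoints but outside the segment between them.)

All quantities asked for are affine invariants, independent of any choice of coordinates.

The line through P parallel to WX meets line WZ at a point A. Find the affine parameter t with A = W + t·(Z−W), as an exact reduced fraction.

Set C = (0, 0), R = (1, 0), W = (0, 1), K = (1, 4); any affine frame gives the same invariant.
1. P lies on line WR with WP:PR = 3:5 ⇒ P = (3/8, 5/8)
2. X is the midpoint of KR ⇒ X = (1, 2)
3. Z lies on line CK with CZ:ZK = -5:4 ⇒ Z = (5, 20)
through P parallel to WX: direction (1, 1); meets WZ at A = (-15/56, -1/56)
A = W + t·(Z−W) with t = -3/56

t = -3/56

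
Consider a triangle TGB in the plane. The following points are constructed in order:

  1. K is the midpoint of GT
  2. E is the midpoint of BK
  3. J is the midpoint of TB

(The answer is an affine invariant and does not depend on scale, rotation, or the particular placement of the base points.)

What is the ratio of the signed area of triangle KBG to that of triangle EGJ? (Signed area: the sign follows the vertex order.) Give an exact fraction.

[KBG]:[EGJ] = 4

Assign T = (0, 0), G = (1, 0), B = (0, 1) — the answer is frame-independent, so this choice is without loss of generality.
1. K is the midpoint of GT ⇒ K = (1/2, 0)
2. E is the midpoint of BK ⇒ E = (1/4, 1/2)
3. J is the midpoint of TB ⇒ J = (0, 1/2)
2·[KBG] = -1/2, 2·[EGJ] = -1/8
[KBG]:[EGJ] = -1/2:-1/8 = 4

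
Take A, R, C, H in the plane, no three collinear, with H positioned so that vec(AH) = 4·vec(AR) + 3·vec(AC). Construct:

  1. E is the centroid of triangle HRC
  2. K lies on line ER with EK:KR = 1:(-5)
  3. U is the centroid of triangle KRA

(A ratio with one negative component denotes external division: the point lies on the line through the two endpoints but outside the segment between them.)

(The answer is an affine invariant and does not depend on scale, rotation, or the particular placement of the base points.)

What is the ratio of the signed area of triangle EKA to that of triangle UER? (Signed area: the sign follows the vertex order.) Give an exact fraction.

Work in coordinates with A = (0, 0), R = (1, 0), C = (0, 1), H = (4, 3).
1. E is the centroid of triangle HRC ⇒ E = (5/3, 4/3)
2. K lies on line ER with EK:KR = 1:(-5) ⇒ K = (11/6, 5/3)
3. U is the centroid of triangle KRA ⇒ U = (17/18, 5/9)
2·[EKA] = 1/3, 2·[UER] = -4/9
[EKA]:[UER] = 1/3:-4/9 = -3/4

[EKA]:[UER] = -3/4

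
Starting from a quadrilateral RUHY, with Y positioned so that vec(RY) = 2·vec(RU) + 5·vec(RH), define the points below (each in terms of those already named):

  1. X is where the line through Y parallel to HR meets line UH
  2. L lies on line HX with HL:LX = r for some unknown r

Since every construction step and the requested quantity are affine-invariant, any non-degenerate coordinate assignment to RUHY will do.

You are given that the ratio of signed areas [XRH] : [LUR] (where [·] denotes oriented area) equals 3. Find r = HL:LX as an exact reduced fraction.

r = 1/5

Work in coordinates with R = (0, 0), U = (1, 0), H = (0, 1), Y = (2, 5).
1. X is where the line through Y parallel to HR meets line UH ⇒ X = (2, -1)
2. With HL:LX = r, write λ = r/(r+1) so L = H + λ·(X−H); L is affine-linear in λ
Every point depending on L is an affine combination of L and λ-independent points, so each such coordinate is linear in λ; the λ² term in each signed area is a multiple of (X−H)×(X−H) = 0, so 2·[XRH] and 2·[LUR] are each linear in λ. Evaluating at λ=0 and λ=1:
  2·[XRH] = -2,   2·[LUR] = 2·λ − 1
So [XRH]:[LUR] = (-2) / (2·λ − 1). Setting this equal to 3:
  -2 = 3·(2·λ − 1)  ⇒  λ = 1/6
Then r = λ/(1−λ) = (1/6)/(5/6) = 1/5. Check: with r = 1/5, L = (1/3, 2/3) and [XRH]:[LUR] = 3 as required.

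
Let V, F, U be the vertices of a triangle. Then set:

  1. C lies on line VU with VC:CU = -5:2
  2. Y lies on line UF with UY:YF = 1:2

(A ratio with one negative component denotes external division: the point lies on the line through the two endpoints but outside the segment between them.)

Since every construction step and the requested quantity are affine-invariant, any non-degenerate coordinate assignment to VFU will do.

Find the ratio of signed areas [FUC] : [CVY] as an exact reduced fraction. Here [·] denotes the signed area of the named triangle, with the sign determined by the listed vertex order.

Work in coordinates with V = (0, 0), F = (1, 0), U = (0, 1).
1. C lies on line VU with VC:CU = -5:2 ⇒ C = (0, 5/3)
2. Y lies on line UF with UY:YF = 1:2 ⇒ Y = (1/3, 2/3)
2·[FUC] = -2/3, 2·[CVY] = 5/9
[FUC]:[CVY] = -2/3:5/9 = -6/5

[FUC]:[CVY] = -6/5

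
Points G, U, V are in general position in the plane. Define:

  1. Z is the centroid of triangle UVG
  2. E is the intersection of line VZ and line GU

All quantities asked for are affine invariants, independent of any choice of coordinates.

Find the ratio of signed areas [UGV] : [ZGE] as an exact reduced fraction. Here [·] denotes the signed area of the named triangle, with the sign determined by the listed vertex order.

[UGV]:[ZGE] = -6

Set G = (0, 0), U = (1, 0), V = (0, 1); any affine frame gives the same invariant.
1. Z is the centroid of triangle UVG ⇒ Z = (1/3, 1/3)
2. E is the intersection of line VZ and line GU ⇒ E = (1/2, 0)
2·[UGV] = -1, 2·[ZGE] = 1/6
[UGV]:[ZGE] = -1:1/6 = -6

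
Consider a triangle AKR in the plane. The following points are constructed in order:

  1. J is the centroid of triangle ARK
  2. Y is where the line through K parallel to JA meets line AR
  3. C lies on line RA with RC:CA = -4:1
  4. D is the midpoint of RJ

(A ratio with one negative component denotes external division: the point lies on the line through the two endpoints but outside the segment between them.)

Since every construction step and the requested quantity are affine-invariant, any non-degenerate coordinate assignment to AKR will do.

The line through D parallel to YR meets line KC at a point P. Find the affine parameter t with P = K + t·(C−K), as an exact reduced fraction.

t = 5/6

Work in coordinates with A = (0, 0), K = (1, 0), R = (0, 1).
1. J is the centroid of triangle ARK ⇒ J = (1/3, 1/3)
2. Y is where the line through K parallel to JA meets line AR ⇒ Y = (0, -1)
3. C lies on line RA with RC:CA = -4:1 ⇒ C = (0, -1/3)
4. D is the midpoint of RJ ⇒ D = (1/6, 2/3)
through D parallel to YR: direction (0, 2); meets KC at P = (1/6, -5/18)
P = K + t·(C−K) with t = 5/6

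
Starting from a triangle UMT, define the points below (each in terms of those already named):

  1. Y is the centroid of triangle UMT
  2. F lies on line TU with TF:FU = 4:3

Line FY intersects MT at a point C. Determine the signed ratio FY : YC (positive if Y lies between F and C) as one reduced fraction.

FY:YC = 5/7

Choose coordinates U = (0, 0), M = (1, 0), T = (0, 1).
1. Y is the centroid of triangle UMT ⇒ Y = (1/3, 1/3)
2. F lies on line TU with TF:FU = 4:3 ⇒ F = (0, 3/7)
line FY meets MT at C = (4/5, 1/5)
Y = F + t·(C−F) with t = 5/12, so FY:YC = 5/12:7/12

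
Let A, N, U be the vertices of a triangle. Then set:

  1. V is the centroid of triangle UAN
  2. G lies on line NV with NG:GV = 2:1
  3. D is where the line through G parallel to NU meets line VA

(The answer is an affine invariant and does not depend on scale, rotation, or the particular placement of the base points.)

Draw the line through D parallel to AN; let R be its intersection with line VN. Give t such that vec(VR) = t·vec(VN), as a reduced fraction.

Work in coordinates with A = (0, 0), N = (1, 0), U = (0, 1).
1. V is the centroid of triangle UAN ⇒ V = (1/3, 1/3)
2. G lies on line NV with NG:GV = 2:1 ⇒ G = (5/9, 2/9)
3. D is where the line through G parallel to NU meets line VA ⇒ D = (7/18, 7/18)
through D parallel to AN: direction (1, 0); meets VN at R = (2/9, 7/18)
R = V + t·(N−V) with t = -1/6

t = -1/6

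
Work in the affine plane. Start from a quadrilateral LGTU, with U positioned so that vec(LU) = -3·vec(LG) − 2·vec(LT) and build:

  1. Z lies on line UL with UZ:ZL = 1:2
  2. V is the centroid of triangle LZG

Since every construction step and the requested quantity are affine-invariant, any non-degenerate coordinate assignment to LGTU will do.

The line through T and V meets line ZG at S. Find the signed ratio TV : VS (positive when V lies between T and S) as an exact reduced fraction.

TV:VS = 35/4

Assign L = (0, 0), G = (1, 0), T = (0, 1), U = (-3, -2) — the answer is frame-independent, so this choice is without loss of generality.
1. Z lies on line UL with UZ:ZL = 1:2 ⇒ Z = (-2, -4/3)
2. V is the centroid of triangle LZG ⇒ V = (-1/3, -4/9)
line TV meets ZG at S = (-13/35, -64/105)
V = T + t·(S−T) with t = 35/39, so TV:VS = 35/39:4/39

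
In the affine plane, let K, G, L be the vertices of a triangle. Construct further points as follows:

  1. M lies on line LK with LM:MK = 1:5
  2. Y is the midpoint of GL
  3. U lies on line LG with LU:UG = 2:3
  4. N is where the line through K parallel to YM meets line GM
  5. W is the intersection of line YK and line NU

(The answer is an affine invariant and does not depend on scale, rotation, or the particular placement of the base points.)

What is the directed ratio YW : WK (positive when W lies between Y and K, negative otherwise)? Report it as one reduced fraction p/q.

Assign K = (0, 0), G = (1, 0), L = (0, 1) — the answer is frame-independent, so this choice is without loss of generality.
1. M lies on line LK with LM:MK = 1:5 ⇒ M = (0, 5/6)
2. Y is the midpoint of GL ⇒ Y = (1/2, 1/2)
3. U lies on line LG with LU:UG = 2:3 ⇒ U = (2/5, 3/5)
4. N is where the line through K parallel to YM meets line GM ⇒ N = (5, -10/3)
5. W is the intersection of line YK and line NU ⇒ W = (65/128, 65/128)
W = Y + t·(K−Y) with t = -1/64, so YW:WK = t:(1−t) = -1/64:65/64

YW:WK = -1/65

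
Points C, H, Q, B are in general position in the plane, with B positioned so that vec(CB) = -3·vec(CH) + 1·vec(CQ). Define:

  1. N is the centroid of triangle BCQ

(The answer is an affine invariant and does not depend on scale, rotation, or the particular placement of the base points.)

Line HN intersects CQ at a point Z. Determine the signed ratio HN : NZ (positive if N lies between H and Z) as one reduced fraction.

HN:NZ = -2

Set C = (0, 0), H = (1, 0), Q = (0, 1), B = (-3, 1); any affine frame gives the same invariant.
1. N is the centroid of triangle BCQ ⇒ N = (-1, 2/3)
line HN meets CQ at Z = (0, 1/3)
N = H + t·(Z−H) with t = 2, so HN:NZ = 2:-1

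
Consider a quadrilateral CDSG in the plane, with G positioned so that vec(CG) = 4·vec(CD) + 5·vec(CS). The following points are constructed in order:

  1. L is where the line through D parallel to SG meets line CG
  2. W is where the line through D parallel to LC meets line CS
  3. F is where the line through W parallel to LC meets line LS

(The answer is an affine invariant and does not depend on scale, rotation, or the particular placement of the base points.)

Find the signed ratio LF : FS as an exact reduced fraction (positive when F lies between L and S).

Choose coordinates C = (0, 0), D = (1, 0), S = (0, 1), G = (4, 5).
1. L is where the line through D parallel to SG meets line CG ⇒ L = (-4, -5)
2. W is where the line through D parallel to LC meets line CS ⇒ W = (0, -5/4)
3. F is where the line through W parallel to LC meets line LS ⇒ F = (-9, -25/2)
F = L + t·(S−L) with t = -5/4, so LF:FS = t:(1−t) = -5/4:9/4

LF:FS = -5/9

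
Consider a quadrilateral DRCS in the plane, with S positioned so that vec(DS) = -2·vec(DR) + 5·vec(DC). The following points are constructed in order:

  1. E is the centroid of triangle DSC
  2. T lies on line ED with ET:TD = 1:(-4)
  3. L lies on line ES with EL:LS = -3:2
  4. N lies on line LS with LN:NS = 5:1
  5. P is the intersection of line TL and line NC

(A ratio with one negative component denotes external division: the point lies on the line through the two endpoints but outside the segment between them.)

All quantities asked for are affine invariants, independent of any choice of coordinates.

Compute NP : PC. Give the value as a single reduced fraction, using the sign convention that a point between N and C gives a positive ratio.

NP:PC = 1/3

Choose coordinates D = (0, 0), R = (1, 0), C = (0, 1), S = (-2, 5).
1. E is the centroid of triangle DSC ⇒ E = (-2/3, 2)
2. T lies on line ED with ET:TD = 1:(-4) ⇒ T = (-8/9, 8/3)
3. L lies on line ES with EL:LS = -3:2 ⇒ L = (-14/3, 11)
4. N lies on line LS with LN:NS = 5:1 ⇒ N = (-22/9, 6)
5. P is the intersection of line TL and line NC ⇒ P = (-11/6, 19/4)
P = N + t·(C−N) with t = 1/4, so NP:PC = t:(1−t) = 1/4:3/4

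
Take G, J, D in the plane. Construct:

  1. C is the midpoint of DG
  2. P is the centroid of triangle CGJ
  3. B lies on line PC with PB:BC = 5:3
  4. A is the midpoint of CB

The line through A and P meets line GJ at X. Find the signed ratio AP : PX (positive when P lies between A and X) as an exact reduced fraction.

AP:PX = 13/8

Set G = (0, 0), J = (1, 0), D = (0, 1); any affine frame gives the same invariant.
1. C is the midpoint of DG ⇒ C = (0, 1/2)
2. P is the centroid of triangle CGJ ⇒ P = (1/3, 1/6)
3. B lies on line PC with PB:BC = 5:3 ⇒ B = (1/8, 3/8)
4. A is the midpoint of CB ⇒ A = (1/16, 7/16)
line AP meets GJ at X = (1/2, 0)
P = A + t·(X−A) with t = 13/21, so AP:PX = 13/21:8/21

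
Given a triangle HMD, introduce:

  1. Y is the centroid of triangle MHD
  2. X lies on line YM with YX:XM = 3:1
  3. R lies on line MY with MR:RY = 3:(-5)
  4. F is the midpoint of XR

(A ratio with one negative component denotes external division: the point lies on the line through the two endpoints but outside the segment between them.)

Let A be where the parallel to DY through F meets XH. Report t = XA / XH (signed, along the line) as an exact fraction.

t = -1/2

Choose coordinates H = (0, 0), M = (1, 0), D = (0, 1).
1. Y is the centroid of triangle MHD ⇒ Y = (1/3, 1/3)
2. X lies on line YM with YX:XM = 3:1 ⇒ X = (5/6, 1/12)
3. R lies on line MY with MR:RY = 3:(-5) ⇒ R = (2, -1/2)
4. F is the midpoint of XR ⇒ F = (17/12, -5/24)
through F parallel to DY: direction (1/3, -2/3); meets XH at A = (5/4, 1/8)
A = X + t·(H−X) with t = -1/2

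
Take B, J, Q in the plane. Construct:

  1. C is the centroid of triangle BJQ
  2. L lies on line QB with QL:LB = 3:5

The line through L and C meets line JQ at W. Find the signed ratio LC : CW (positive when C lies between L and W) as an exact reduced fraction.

LC:CW = 1/8

Choose coordinates B = (0, 0), J = (1, 0), Q = (0, 1).
1. C is the centroid of triangle BJQ ⇒ C = (1/3, 1/3)
2. L lies on line QB with QL:LB = 3:5 ⇒ L = (0, 5/8)
line LC meets JQ at W = (3, -2)
C = L + t·(W−L) with t = 1/9, so LC:CW = 1/9:8/9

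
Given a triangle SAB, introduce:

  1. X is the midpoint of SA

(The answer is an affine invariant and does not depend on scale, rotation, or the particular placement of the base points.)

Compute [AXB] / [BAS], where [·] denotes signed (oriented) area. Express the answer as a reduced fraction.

[AXB]:[BAS] = 1/2

Work in coordinates with S = (0, 0), A = (1, 0), B = (0, 1).
1. X is the midpoint of SA ⇒ X = (1/2, 0)
2·[AXB] = -1/2, 2·[BAS] = -1
[AXB]:[BAS] = -1/2:-1 = 1/2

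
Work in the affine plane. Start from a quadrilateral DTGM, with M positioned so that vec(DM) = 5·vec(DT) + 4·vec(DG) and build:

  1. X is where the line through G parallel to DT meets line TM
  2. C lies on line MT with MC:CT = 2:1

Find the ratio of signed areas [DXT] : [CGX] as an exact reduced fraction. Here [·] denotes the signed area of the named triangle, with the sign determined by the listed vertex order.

[DXT]:[CGX] = -3/2

Work in coordinates with D = (0, 0), T = (1, 0), G = (0, 1), M = (5, 4).
1. X is where the line through G parallel to DT meets line TM ⇒ X = (2, 1)
2. C lies on line MT with MC:CT = 2:1 ⇒ C = (7/3, 4/3)
2·[DXT] = -1, 2·[CGX] = 2/3
[DXT]:[CGX] = -1:2/3 = -3/2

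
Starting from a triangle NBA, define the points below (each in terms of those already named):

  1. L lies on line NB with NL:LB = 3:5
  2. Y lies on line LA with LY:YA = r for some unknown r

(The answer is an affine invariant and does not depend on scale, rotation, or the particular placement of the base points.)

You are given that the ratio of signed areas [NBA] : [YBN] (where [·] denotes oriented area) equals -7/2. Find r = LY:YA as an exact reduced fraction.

Choose coordinates N = (0, 0), B = (1, 0), A = (0, 1).
1. L lies on line NB with NL:LB = 3:5 ⇒ L = (3/8, 0)
2. With LY:YA = r, write λ = r/(r+1) so Y = L + λ·(A−L); Y is affine-linear in λ
Every point depending on Y is an affine combination of Y and λ-independent points, so each such coordinate is linear in λ; the λ² term in each signed area is a multiple of (A−L)×(A−L) = 0, so 2·[NBA] and 2·[YBN] are each linear in λ. Evaluating at λ=0 and λ=1:
  2·[NBA] = 1,   2·[YBN] = −λ
So [NBA]:[YBN] = (1) / (−λ). Setting this equal to -7/2:
  1 = -7/2·(−λ)  ⇒  λ = 2/7
Then r = λ/(1−λ) = (2/7)/(5/7) = 2/5. Check: with r = 2/5, Y = (15/56, 2/7) and [NBA]:[YBN] = -7/2 as required.

r = 2/5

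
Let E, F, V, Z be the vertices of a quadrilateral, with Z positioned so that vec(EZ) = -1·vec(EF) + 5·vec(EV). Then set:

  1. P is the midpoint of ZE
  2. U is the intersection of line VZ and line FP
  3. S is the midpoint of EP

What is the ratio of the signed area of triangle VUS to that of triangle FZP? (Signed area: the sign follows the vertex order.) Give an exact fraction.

Choose coordinates E = (0, 0), F = (1, 0), V = (0, 1), Z = (-1, 5).
1. P is the midpoint of ZE ⇒ P = (-1/2, 5/2)
2. U is the intersection of line VZ and line FP ⇒ U = (-2/7, 15/7)
3. S is the midpoint of EP ⇒ S = (-1/4, 5/4)
2·[VUS] = 3/14, 2·[FZP] = 5/2
[VUS]:[FZP] = 3/14:5/2 = 3/35

[VUS]:[FZP] = 3/35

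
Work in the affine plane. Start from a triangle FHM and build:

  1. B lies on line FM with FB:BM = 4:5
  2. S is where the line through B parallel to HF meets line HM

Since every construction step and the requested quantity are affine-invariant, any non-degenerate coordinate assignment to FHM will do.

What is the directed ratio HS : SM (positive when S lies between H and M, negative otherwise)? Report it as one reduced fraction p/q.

Work in coordinates with F = (0, 0), H = (1, 0), M = (0, 1).
1. B lies on line FM with FB:BM = 4:5 ⇒ B = (0, 4/9)
2. S is where the line through B parallel to HF meets line HM ⇒ S = (5/9, 4/9)
S = H + t·(M−H) with t = 4/9, so HS:SM = t:(1−t) = 4/9:5/9

HS:SM = 4/5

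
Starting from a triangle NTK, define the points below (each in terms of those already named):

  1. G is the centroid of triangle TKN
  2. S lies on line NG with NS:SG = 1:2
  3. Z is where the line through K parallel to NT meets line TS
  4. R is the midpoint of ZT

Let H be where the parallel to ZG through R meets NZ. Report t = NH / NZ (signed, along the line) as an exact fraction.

Set N = (0, 0), T = (1, 0), K = (0, 1); any affine frame gives the same invariant.
1. G is the centroid of triangle TKN ⇒ G = (1/3, 1/3)
2. S lies on line NG with NS:SG = 1:2 ⇒ S = (1/9, 1/9)
3. Z is where the line through K parallel to NT meets line TS ⇒ Z = (-7, 1)
4. R is the midpoint of ZT ⇒ R = (-3, 1/2)
through R parallel to ZG: direction (22/3, -2/3); meets NZ at H = (-35/8, 5/8)
H = N + t·(Z−N) with t = 5/8

t = 5/8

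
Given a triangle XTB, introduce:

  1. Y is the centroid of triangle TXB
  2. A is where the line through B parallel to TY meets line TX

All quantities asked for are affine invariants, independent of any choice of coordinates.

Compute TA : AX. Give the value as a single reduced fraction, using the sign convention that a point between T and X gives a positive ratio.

Set X = (0, 0), T = (1, 0), B = (0, 1); any affine frame gives the same invariant.
1. Y is the centroid of triangle TXB ⇒ Y = (1/3, 1/3)
2. A is where the line through B parallel to TY meets line TX ⇒ A = (2, 0)
A = T + t·(X−T) with t = -1, so TA:AX = t:(1−t) = -1:2

TA:AX = -1/2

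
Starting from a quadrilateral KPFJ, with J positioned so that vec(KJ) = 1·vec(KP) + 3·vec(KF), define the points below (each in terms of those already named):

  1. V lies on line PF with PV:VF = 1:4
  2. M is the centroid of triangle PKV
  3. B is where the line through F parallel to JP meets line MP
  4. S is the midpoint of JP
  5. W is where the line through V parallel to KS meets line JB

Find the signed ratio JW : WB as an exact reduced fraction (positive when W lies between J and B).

JW:WB = -15/7

Work in coordinates with K = (0, 0), P = (1, 0), F = (0, 1), J = (1, 3).
1. V lies on line PF with PV:VF = 1:4 ⇒ V = (4/5, 1/5)
2. M is the centroid of triangle PKV ⇒ M = (3/5, 1/15)
3. B is where the line through F parallel to JP meets line MP ⇒ B = (0, 1/6)
4. S is the midpoint of JP ⇒ S = (1, 3/2)
5. W is where the line through V parallel to KS meets line JB ⇒ W = (-7/8, -37/16)
W = J + t·(B−J) with t = 15/8, so JW:WB = t:(1−t) = 15/8:-7/8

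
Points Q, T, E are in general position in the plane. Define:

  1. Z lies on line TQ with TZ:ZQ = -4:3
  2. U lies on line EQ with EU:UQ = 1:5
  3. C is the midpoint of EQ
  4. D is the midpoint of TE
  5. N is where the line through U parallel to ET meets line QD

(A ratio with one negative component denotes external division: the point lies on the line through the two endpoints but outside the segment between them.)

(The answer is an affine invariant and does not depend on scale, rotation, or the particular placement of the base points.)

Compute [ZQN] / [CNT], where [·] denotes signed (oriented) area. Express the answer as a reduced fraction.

[ZQN]:[CNT] = -10

Assign Q = (0, 0), T = (1, 0), E = (0, 1) — the answer is frame-independent, so this choice is without loss of generality.
1. Z lies on line TQ with TZ:ZQ = -4:3 ⇒ Z = (-3, 0)
2. U lies on line EQ with EU:UQ = 1:5 ⇒ U = (0, 5/6)
3. C is the midpoint of EQ ⇒ C = (0, 1/2)
4. D is the midpoint of TE ⇒ D = (1/2, 1/2)
5. N is where the line through U parallel to ET meets line QD ⇒ N = (5/12, 5/12)
2·[ZQN] = 5/4, 2·[CNT] = -1/8
[ZQN]:[CNT] = 5/4:-1/8 = -10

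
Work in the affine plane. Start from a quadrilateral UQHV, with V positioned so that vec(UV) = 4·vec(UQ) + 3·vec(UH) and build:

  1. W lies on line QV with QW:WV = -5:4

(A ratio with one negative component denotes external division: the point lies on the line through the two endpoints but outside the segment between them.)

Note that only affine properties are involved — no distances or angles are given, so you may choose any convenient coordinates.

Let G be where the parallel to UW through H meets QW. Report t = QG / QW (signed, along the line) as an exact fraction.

t = 31/15

Assign U = (0, 0), Q = (1, 0), H = (0, 1), V = (4, 3) — the answer is frame-independent, so this choice is without loss of generality.
1. W lies on line QV with QW:WV = -5:4 ⇒ W = (16, 15)
through H parallel to UW: direction (16, 15); meets QW at G = (32, 31)
G = Q + t·(W−Q) with t = 31/15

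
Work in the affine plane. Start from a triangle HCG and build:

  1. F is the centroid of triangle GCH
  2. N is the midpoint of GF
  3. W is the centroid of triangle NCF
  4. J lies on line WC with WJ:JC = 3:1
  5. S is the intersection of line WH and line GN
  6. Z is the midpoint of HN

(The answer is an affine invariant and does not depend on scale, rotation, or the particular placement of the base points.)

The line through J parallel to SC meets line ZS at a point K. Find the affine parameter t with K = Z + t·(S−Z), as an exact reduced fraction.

Set H = (0, 0), C = (1, 0), G = (0, 1); any affine frame gives the same invariant.
1. F is the centroid of triangle GCH ⇒ F = (1/3, 1/3)
2. N is the midpoint of GF ⇒ N = (1/6, 2/3)
3. W is the centroid of triangle NCF ⇒ W = (1/2, 1/3)
4. J lies on line WC with WJ:JC = 3:1 ⇒ J = (7/8, 1/12)
5. S is the intersection of line WH and line GN ⇒ S = (3/8, 1/4)
6. Z is the midpoint of HN ⇒ Z = (1/12, 1/3)
through J parallel to SC: direction (5/8, -1/4); meets ZS at K = (2/3, 1/6)
K = Z + t·(S−Z) with t = 2

t = 2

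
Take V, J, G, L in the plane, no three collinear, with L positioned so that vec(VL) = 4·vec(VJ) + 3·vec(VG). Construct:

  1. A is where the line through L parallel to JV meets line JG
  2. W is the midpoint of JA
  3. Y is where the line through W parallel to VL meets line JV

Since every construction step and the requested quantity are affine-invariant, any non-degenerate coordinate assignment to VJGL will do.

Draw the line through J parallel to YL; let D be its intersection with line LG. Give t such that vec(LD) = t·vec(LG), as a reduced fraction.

t = 21/2

Assign V = (0, 0), J = (1, 0), G = (0, 1), L = (4, 3) — the answer is frame-independent, so this choice is without loss of generality.
1. A is where the line through L parallel to JV meets line JG ⇒ A = (-2, 3)
2. W is the midpoint of JA ⇒ W = (-1/2, 3/2)
3. Y is where the line through W parallel to VL meets line JV ⇒ Y = (-5/2, 0)
through J parallel to YL: direction (13/2, 3); meets LG at D = (-38, -18)
D = L + t·(G−L) with t = 21/2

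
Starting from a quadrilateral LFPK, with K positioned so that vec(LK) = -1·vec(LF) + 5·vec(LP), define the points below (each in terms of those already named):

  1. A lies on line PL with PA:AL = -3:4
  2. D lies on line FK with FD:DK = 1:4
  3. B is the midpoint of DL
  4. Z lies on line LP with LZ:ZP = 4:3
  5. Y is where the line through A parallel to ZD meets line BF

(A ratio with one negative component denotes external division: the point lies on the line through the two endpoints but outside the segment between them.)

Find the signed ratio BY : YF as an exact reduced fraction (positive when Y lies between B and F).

Choose coordinates L = (0, 0), F = (1, 0), P = (0, 1), K = (-1, 5).
1. A lies on line PL with PA:AL = -3:4 ⇒ A = (0, 4)
2. D lies on line FK with FD:DK = 1:4 ⇒ D = (3/5, 1)
3. B is the midpoint of DL ⇒ B = (3/10, 1/2)
4. Z lies on line LP with LZ:ZP = 4:3 ⇒ Z = (0, 4/7)
5. Y is where the line through A parallel to ZD meets line BF ⇒ Y = (-23/10, 33/14)
Y = B + t·(F−B) with t = -26/7, so BY:YF = t:(1−t) = -26/7:33/7

BY:YF = -26/33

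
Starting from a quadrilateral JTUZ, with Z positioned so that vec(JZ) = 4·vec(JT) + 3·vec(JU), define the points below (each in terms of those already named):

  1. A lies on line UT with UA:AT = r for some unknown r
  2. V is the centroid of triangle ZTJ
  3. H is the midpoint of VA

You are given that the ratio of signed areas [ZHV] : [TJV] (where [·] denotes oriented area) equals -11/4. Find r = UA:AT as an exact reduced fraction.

r = -1/3

Set J = (0, 0), T = (1, 0), U = (0, 1), Z = (4, 3); any affine frame gives the same invariant.
1. With UA:AT = r, write λ = r/(r+1) so A = U + λ·(T−U); A is affine-linear in λ
2. V is the centroid of triangle ZTJ ⇒ V = (5/3, 1)
3. H is the midpoint of VA ⇒ H is an affine combination of earlier points and hence also affine-linear in λ
Every point depending on A is an affine combination of A and λ-independent points, so each such coordinate is linear in λ; the λ² term in each signed area is a multiple of (T−U)×(T−U) = 0, so 2·[ZHV] and 2·[TJV] are each linear in λ. Evaluating at λ=0 and λ=1:
  2·[ZHV] = -13/6·λ + 5/3,   2·[TJV] = -1
So [ZHV]:[TJV] = (-13/6·λ + 5/3) / (-1). Setting this equal to -11/4:
  -13/6·λ + 5/3 = -11/4·(-1)  ⇒  λ = -1/2
Then r = λ/(1−λ) = (-1/2)/(3/2) = -1/3. Check: with r = -1/3, A = (-1/2, 3/2) and [ZHV]:[TJV] = -11/4 as required.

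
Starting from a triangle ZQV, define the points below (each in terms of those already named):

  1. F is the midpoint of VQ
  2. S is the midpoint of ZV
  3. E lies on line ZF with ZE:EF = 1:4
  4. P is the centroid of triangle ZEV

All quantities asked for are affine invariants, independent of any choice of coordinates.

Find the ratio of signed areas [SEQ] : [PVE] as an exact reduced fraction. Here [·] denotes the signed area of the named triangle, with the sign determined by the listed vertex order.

Set Z = (0, 0), Q = (1, 0), V = (0, 1); any affine frame gives the same invariant.
1. F is the midpoint of VQ ⇒ F = (1/2, 1/2)
2. S is the midpoint of ZV ⇒ S = (0, 1/2)
3. E lies on line ZF with ZE:EF = 1:4 ⇒ E = (1/10, 1/10)
4. P is the centroid of triangle ZEV ⇒ P = (1/30, 11/30)
2·[SEQ] = 7/20, 2·[PVE] = -1/30
[SEQ]:[PVE] = 7/20:-1/30 = -21/2

[SEQ]:[PVE] = -21/2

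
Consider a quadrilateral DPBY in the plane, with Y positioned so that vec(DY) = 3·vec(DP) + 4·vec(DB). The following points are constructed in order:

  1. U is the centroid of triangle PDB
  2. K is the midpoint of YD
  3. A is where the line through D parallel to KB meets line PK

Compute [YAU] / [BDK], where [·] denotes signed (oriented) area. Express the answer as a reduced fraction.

Choose coordinates D = (0, 0), P = (1, 0), B = (0, 1), Y = (3, 4).
1. U is the centroid of triangle PDB ⇒ U = (1/3, 1/3)
2. K is the midpoint of YD ⇒ K = (3/2, 2)
3. A is where the line through D parallel to KB meets line PK ⇒ A = (6/5, 4/5)
2·[YAU] = -29/15, 2·[BDK] = 3/2
[YAU]:[BDK] = -29/15:3/2 = -58/45

[YAU]:[BDK] = -58/45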